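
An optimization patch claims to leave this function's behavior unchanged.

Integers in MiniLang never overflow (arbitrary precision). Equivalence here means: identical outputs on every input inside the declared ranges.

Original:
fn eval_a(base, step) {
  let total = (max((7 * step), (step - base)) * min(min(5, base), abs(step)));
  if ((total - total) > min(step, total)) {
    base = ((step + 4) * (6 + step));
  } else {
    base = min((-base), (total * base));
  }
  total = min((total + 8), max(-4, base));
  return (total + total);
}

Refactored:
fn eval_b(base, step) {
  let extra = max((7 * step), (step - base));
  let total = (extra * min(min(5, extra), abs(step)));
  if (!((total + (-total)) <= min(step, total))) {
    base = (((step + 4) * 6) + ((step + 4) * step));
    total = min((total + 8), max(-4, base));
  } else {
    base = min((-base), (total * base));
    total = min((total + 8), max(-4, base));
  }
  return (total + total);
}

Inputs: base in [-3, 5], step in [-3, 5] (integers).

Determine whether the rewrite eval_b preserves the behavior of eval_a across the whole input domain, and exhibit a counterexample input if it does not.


Input base=-3, step=-2: 10 from eval_a versus 16 from eval_b.
verdict: not equivalent; witness: base=-3, step=-2


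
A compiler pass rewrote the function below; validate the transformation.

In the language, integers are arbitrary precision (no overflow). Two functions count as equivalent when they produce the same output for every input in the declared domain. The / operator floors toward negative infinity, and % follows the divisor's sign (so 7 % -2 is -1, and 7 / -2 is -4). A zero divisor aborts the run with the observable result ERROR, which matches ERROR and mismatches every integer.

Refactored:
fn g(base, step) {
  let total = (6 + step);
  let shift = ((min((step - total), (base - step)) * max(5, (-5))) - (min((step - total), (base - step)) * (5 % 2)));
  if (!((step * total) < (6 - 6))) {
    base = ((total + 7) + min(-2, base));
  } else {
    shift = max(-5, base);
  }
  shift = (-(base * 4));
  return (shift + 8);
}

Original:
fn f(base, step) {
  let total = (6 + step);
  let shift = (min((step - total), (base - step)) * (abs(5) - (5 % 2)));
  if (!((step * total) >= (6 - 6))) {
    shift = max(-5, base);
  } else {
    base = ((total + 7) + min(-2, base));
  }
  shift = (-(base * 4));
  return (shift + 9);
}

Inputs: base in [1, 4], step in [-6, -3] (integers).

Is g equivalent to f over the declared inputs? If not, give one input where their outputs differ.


These are not equivalent — on base=1, step=-6 the outputs split (-11 vs -12).
f: total := 0 | shift := -24 | (!((step * total) >= (6 - 6))): false | base := 5 | shift := -20 | result -11
g: total := 0 | shift := -24 | (!((step * total) < (6 - 6))): true | base := 5 | shift := -20 | result -12
verdict: not equivalent; witness: base=1, step=-6


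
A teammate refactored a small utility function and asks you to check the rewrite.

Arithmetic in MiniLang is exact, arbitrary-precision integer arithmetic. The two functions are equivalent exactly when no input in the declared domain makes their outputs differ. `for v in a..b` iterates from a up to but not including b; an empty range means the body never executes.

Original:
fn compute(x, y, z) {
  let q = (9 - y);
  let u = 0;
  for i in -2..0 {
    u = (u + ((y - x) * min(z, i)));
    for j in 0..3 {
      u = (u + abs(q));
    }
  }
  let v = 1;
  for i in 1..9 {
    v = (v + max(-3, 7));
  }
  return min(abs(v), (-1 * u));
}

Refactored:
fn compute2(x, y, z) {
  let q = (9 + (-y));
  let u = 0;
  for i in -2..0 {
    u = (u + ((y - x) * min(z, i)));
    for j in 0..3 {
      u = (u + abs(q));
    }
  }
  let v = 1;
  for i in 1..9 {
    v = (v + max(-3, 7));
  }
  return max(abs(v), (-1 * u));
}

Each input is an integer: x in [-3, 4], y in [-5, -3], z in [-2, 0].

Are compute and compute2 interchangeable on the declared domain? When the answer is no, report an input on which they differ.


Try x=-3, y=-5, z=-2.
compute: q=14, then u=0, then (i=-2), then u=4, then (j=0), then u=18, then (j=1), then u=32, then (j=2), then u=46, then (i=-1), then u=50, then (j=0), then u=64, then (j=1), then u=78, then (j=2), then u=92, then v=1, then (i=1), then v=8, then (i=2), then v=15, then (i=3), then v=22, then (i=4), then v=29, then (i=5), then v=36, then (i=6), then v=43, then (i=7), then v=50, then (i=8), then v=57, then returns -92
compute2: q=14, then u=0, then (i=-2), then u=4, then (j=0), then u=18, then (j=1), then u=32, then (j=2), then u=46, then (i=-1), then u=50, then (j=0), then u=64, then (j=1), then u=78, then (j=2), then u=92, then v=1, then (i=1), then v=8, then (i=2), then v=15, then (i=3), then v=22, then (i=4), then v=29, then (i=5), then v=36, then (i=6), then v=43, then (i=7), then v=50, then (i=8), then v=57, then returns 57
-92 and 57 differ, so these are not the same function on this domain.
verdict: not equivalent; witness: x=-3, y=-5, z=-2


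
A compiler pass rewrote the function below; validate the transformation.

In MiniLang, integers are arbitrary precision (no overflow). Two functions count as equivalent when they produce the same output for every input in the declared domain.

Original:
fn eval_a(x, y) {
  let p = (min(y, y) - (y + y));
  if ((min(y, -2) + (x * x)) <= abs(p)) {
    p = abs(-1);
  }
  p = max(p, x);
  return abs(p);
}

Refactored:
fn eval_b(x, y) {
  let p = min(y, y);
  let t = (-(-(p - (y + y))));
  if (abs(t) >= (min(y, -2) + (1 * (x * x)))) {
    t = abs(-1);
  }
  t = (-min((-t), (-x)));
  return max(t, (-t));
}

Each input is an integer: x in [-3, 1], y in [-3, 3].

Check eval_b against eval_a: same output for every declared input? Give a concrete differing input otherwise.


The two versions differ — the changes include min/max/abs usage differs; also local variable names differ; also arithmetic usage differs; also comparison usage differs; also constant usage differs; also statement counts differ.
Tracing x=-1, y=-3: eval_a: p = 3; ((min(y, -2) + (x * x)) <= abs(p)) -> true; p = 1; p = 1; return 1 | eval_b: p = -3; t = 3; (abs(t) >= (min(y, -2) + (1 * (x * x)))) -> true; t = 1; t = 1; return 1 — matching result 1.
Across all 35 domain points the two functions coincide.
verdict: equivalent


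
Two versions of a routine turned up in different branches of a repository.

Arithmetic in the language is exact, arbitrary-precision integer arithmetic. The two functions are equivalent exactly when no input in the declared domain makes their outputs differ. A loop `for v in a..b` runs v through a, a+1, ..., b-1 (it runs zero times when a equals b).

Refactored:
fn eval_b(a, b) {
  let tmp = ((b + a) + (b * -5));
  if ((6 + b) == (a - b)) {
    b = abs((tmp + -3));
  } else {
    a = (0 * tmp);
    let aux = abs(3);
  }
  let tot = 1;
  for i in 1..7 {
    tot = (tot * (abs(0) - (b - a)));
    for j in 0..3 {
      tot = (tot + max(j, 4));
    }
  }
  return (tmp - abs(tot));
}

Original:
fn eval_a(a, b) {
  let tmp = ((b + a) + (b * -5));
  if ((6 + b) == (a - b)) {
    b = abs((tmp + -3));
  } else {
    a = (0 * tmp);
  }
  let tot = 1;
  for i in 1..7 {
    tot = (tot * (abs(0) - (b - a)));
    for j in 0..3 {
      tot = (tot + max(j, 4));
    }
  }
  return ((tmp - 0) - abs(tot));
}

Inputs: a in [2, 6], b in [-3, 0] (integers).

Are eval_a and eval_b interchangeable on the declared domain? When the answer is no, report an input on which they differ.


Equivalent. Beyond behavior-preserving changes, the revision adds an assignment to `aux` whose value nothing reads.
Across all 20 domain points the two functions coincide.
One worked example (a=3, b=-1) — eval_a: tmp=7, then ((6 + b) == (a - b)) is false, then a=0, then tot=1, then (i=1), then tot=1, then (j=0), then tot=5, then (j=1), then tot=9, then (j=2), then tot=13, then (i=2), then tot=13, then (j=0), then tot=17, then (j=1), then tot=21, then (j=2), then tot=25, then (i=3), then tot=25, then (j=0), then tot=29, then (j=1), then tot=33, then (j=2), then tot=37, then (i=4), then tot=37, then (j=0), then tot=41, then (j=1), then tot=45, then (j=2), then tot=49, then (i=5), then tot=49, then (j=0), then tot=53, then (j=1), then tot=57, then (j=2), then tot=61, then (i=6), then tot=61, then (j=0), then tot=65, then (j=1), then tot=69, then (j=2), then tot=73, then returns -66; eval_b: tmp=7, then ((6 + b) == (a - b)) is false, then a=0, then aux=3, then tot=1, then (i=1), then tot=1, then (j=0), then tot=5, then (j=1), then tot=9, then (j=2), then tot=13, then (i=2), then tot=13, then (j=0), then tot=17, then (j=1), then tot=21, then (j=2), then tot=25, then (i=3), then tot=25, then (j=0), then tot=29, then (j=1), then tot=33, then (j=2), then tot=37, then (i=4), then tot=37, then (j=0), then tot=41, then (j=1), then tot=45, then (j=2), then tot=49, then (i=5), then tot=49, then (j=0), then tot=53, then (j=1), then tot=57, then (j=2), then tot=61, then (i=6), then tot=61, then (j=0), then tot=65, then (j=1), then tot=69, then (j=2), then tot=73, then returns -66; agreement on -66.
verdict: equivalent


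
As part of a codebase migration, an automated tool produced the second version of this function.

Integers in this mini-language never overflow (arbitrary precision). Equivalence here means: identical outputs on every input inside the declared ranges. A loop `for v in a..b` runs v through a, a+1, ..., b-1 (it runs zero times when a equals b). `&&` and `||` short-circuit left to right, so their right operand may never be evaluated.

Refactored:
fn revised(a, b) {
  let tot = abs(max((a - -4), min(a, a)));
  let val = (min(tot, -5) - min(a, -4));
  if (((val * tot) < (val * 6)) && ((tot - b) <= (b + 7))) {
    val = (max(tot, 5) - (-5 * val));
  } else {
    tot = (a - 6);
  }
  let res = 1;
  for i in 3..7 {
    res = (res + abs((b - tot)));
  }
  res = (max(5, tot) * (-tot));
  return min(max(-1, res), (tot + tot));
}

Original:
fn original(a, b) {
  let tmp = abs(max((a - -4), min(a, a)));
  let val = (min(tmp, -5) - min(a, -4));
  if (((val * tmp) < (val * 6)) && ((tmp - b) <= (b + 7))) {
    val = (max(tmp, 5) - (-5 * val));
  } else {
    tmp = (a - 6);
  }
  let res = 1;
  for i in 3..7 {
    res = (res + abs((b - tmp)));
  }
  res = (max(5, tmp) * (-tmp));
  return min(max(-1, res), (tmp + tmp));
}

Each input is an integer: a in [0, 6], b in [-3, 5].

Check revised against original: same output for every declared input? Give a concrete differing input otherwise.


The two are interchangeable: local variable names differ, and every declared input agrees.
Spot check at a=5, b=2 — original: tmp=9, then val=-1, then (((val * tmp) < (val * 6)) && ((tmp - b) <= (b + 7))) is true, then val=4, then res=1, then (i=3), then res=8, then (i=4), then res=15, then (i=5), then res=22, then (i=6), then res=29, then res=-81, then returns -1. revised: tot=9, then val=-1, then (((val * tot) < (val * 6)) && ((tot - b) <= (b + 7))) is true, then val=4, then res=1, then (i=3), then res=8, then (i=4), then res=15, then (i=5), then res=22, then (i=6), then res=29, then res=-81, then returns -1. Both give -1.
Every one of the 63 inputs gives matching results.
verdict: equivalent


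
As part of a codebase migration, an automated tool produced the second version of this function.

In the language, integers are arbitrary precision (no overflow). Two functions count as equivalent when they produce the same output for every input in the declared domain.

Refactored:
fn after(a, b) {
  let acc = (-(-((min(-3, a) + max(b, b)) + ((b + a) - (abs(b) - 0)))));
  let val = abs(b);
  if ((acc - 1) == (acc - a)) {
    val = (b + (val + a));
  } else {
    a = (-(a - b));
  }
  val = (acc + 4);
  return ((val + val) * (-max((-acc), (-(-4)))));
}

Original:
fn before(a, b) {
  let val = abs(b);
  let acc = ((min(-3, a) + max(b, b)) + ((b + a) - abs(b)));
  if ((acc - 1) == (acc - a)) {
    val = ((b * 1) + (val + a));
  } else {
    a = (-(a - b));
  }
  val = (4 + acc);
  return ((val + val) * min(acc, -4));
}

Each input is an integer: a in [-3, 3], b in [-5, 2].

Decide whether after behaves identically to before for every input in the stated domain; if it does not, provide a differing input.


Changes here: arithmetic usage differs; also constant usage differs; also min/max/abs usage differs; the full 56-point sweep finds no disagreement.
verdict: equivalent


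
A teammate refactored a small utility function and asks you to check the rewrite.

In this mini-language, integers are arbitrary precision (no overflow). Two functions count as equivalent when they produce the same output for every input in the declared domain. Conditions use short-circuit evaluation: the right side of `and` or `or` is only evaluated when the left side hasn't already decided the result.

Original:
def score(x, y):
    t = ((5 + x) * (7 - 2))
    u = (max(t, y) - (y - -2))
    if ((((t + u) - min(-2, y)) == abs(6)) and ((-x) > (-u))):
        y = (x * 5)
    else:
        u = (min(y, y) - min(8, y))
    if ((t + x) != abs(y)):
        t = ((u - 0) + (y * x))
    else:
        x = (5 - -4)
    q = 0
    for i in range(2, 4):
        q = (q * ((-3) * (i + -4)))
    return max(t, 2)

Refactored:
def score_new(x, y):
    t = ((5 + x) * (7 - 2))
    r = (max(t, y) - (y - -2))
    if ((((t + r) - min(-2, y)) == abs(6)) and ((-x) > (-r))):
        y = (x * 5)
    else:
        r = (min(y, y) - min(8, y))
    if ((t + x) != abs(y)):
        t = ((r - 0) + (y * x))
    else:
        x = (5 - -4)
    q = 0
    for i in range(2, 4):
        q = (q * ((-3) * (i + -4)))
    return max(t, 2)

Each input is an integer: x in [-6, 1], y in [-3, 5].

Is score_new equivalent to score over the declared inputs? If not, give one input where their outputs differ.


Differences: local variable names differ — yet all 72 inputs agree.
verdict: equivalent


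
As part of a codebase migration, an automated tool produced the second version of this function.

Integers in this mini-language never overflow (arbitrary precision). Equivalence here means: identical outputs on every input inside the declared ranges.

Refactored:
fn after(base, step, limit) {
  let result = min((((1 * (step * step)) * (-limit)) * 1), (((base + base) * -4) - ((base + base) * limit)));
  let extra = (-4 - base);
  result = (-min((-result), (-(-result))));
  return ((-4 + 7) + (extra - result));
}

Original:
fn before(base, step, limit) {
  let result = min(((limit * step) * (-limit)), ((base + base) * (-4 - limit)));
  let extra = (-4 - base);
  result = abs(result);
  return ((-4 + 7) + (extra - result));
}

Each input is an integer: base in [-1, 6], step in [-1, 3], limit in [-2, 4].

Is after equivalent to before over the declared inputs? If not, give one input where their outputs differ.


On input base=-1, step=-1, limit=-2, before returns -4 while after returns -2.
verdict: not equivalent; witness: base=-1, step=-1, limit=-2


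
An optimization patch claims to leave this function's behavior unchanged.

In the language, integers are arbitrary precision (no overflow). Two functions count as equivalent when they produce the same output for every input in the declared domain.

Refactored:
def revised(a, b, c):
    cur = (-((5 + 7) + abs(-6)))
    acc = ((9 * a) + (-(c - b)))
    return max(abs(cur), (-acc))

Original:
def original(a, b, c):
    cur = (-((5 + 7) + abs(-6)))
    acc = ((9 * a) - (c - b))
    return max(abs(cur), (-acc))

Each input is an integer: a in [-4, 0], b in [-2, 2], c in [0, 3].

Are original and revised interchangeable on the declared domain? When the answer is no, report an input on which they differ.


Reading the diff, among the changes: arithmetic usage differs.
Tracing a=-3, b=-1, c=2: original: cur = -18; acc = -30; return 30 | revised: cur = -18; acc = -30; return 30 — matching result 30.
Every one of the 100 inputs gives matching results.
verdict: equivalent


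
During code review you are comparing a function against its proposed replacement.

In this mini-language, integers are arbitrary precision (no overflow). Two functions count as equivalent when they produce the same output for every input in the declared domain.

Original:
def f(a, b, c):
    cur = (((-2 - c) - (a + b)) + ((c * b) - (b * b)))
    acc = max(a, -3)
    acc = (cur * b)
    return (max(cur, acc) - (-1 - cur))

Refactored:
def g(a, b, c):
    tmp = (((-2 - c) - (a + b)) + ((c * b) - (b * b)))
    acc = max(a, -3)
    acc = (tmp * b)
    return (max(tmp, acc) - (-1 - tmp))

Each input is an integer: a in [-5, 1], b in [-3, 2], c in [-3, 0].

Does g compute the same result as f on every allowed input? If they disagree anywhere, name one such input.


Behavior is preserved: although local variable names differ, the outputs never diverge.
Spot check at a=-1, b=-1, c=-3 — f: cur = 5; acc = -1; acc = -5; return 11. g: tmp = 5; acc = -1; acc = -5; return 11. Both give 11.
Across all 168 domain points the two functions coincide.
verdict: equivalent


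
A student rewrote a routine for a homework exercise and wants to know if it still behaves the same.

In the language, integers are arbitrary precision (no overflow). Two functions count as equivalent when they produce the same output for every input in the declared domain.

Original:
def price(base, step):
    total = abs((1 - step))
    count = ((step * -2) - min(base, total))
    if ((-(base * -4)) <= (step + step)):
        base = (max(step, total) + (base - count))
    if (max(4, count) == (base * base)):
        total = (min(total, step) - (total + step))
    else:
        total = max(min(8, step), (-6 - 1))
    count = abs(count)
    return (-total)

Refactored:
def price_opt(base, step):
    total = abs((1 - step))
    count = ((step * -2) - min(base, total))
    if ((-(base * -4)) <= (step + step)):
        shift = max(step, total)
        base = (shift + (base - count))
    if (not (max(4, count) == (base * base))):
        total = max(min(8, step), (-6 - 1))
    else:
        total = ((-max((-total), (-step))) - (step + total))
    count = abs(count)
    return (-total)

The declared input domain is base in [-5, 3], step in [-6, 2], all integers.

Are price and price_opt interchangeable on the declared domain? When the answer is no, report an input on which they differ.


Although local variable names differ, plus boolean connective usage differs, plus statement counts differ, plus min/max/abs usage differs, 81/81 inputs agree.
verdict: equivalent


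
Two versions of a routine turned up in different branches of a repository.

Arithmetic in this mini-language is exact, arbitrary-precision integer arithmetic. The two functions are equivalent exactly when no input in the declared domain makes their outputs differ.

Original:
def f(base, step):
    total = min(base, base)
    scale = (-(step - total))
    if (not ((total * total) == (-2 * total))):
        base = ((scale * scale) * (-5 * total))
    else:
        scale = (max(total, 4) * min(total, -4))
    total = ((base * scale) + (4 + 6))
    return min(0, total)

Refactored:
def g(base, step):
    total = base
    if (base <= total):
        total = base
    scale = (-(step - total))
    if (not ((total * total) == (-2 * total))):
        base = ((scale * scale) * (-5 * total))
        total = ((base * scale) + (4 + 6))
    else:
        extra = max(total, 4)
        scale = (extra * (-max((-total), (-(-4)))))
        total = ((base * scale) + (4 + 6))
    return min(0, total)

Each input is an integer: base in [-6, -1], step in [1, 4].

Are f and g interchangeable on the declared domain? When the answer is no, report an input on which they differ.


One difference looks behavioral, but it never changes the outcome for any declared input.
Tracing base=-1, step=3: f: total=-1, then scale=-4, then (not ((total * total) == (-2 * total))) is true, then base=80, then total=-310, then returns -310 | g: total=-1, then (base <= total) is true, then total=-1, then scale=-4, then (not ((total * total) == (-2 * total))) is true, then base=80, then total=-310, then returns -310 — matching result -310.
Sweeping the whole domain (24 inputs) finds no disagreement.
verdict: equivalent


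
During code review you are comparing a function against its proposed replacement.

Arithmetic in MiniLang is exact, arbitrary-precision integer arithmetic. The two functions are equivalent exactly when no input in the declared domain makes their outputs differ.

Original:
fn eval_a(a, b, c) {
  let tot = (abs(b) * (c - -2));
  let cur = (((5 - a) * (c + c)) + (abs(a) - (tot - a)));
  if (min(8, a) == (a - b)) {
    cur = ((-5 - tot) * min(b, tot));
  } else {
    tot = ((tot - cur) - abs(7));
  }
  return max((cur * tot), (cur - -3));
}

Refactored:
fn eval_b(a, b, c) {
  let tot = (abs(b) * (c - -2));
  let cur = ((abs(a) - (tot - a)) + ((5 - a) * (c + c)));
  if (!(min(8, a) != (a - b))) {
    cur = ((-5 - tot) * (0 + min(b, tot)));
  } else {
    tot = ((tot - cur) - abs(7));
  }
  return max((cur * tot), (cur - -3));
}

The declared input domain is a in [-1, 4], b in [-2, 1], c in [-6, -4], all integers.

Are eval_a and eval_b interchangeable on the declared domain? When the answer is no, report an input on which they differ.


Reading the diff, among the changes: boolean connective usage differs, arithmetic usage differs, constant usage differs, comparison usage differs.
As a probe, take a=1, b=1, c=-4: eval_a runs tot=-2, then cur=-28, then (min(8, a) == (a - b)) is false, then tot=19, then returns -25; eval_b runs tot=-2, then cur=-28, then (!(min(8, a) != (a - b))) is false, then tot=19, then returns -25; both end at -25.
Sweeping the whole domain (72 inputs) finds no disagreement.
verdict: equivalent


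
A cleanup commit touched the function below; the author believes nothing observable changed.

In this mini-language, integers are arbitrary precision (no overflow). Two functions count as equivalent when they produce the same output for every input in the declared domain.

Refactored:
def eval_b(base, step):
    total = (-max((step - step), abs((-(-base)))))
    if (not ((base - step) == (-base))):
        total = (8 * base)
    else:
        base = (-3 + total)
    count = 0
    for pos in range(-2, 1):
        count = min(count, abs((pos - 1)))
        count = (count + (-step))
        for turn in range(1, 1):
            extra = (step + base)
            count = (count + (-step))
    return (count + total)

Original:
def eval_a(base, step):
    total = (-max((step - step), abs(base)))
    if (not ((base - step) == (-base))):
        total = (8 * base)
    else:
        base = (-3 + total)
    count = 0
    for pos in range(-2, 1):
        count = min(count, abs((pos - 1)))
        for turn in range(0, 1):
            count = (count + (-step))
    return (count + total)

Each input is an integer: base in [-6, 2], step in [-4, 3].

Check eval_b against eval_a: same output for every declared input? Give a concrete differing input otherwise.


Although loop structure differs; also statement counts differ; also arithmetic usage differs; also local variable names differ, 72/72 inputs agree.
verdict: equivalent


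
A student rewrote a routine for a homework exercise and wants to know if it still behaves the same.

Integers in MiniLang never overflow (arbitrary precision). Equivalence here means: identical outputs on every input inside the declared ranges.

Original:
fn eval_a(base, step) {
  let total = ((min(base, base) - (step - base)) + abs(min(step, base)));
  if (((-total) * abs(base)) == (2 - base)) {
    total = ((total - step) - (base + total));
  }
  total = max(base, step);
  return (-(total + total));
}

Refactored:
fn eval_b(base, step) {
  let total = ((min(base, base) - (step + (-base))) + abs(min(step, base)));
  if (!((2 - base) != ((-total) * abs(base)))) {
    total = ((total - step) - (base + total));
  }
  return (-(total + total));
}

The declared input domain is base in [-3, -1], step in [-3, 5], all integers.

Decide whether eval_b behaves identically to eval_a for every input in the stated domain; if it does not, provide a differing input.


Not equivalent: base=-3, step=-3 separates them (6 vs 0).
eval_a: total = 0; (((-total) * abs(base)) == (2 - base)) -> false; total = -3; return 6
eval_b: total = 0; (!((2 - base) != ((-total) * abs(base)))) -> false; return 0
verdict: not equivalent; witness: base=-3, step=-3


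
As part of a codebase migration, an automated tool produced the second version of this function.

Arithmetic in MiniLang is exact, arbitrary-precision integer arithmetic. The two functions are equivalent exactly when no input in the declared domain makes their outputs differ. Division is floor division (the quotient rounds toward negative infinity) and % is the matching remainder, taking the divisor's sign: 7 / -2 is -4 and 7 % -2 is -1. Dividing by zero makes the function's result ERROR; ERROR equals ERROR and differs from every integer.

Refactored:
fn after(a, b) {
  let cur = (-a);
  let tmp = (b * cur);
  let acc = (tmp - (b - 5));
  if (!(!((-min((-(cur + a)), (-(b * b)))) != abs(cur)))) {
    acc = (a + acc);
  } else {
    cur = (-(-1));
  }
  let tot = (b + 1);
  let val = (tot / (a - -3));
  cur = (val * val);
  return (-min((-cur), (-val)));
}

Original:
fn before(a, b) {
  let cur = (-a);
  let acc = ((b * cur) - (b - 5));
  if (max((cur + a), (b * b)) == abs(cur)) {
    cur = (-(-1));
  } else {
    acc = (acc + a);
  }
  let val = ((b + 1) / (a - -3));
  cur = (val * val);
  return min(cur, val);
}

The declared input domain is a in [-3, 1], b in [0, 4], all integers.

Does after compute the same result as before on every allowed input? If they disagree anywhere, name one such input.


On input a=-2, b=1, before returns 2 while after returns 4.
verdict: not equivalent; witness: a=-2, b=1


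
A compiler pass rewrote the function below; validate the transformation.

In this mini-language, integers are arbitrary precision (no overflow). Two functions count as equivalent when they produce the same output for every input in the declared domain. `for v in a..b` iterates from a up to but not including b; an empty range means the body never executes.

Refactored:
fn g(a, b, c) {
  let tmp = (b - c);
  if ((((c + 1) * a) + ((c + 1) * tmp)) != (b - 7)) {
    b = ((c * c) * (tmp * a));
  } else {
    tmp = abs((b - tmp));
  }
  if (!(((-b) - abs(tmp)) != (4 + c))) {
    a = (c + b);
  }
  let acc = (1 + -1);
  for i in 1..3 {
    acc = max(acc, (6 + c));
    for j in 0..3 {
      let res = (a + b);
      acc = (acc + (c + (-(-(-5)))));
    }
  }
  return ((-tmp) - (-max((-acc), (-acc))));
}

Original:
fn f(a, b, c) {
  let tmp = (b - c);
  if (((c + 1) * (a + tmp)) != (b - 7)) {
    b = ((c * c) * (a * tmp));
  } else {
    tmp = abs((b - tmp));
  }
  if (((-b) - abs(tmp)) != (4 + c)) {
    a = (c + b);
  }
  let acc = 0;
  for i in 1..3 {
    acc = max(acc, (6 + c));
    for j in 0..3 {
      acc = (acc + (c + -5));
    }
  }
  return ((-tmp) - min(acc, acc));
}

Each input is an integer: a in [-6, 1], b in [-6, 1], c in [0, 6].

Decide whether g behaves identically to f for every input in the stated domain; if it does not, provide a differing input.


Equivalent. Whatever the rewrite altered, no input in the stated domain can expose a difference.
Every one of the 448 inputs gives matching results.
Spot check at a=-3, b=-1, c=1 — f: tmp=-2, then (((c + 1) * (a + tmp)) != (b - 7)) is true, then b=6, then (((-b) - abs(tmp)) != (4 + c)) is true, then a=7, then acc=0, then (i=1), then acc=7, then (j=0), then acc=3, then (j=1), then acc=-1, then (j=2), then acc=-5, then (i=2), then acc=7, then (j=0), then acc=3, then (j=1), then acc=-1, then (j=2), then acc=-5, then returns 7. g: tmp=-2, then ((((c + 1) * a) + ((c + 1) * tmp)) != (b - 7)) is true, then b=6, then (!(((-b) - abs(tmp)) != (4 + c))) is false, then acc=0, then (i=1), then acc=7, then (j=0), then res=3, then acc=3, then (j=1), then res=3, then acc=-1, then (j=2), then res=3, then acc=-5, then (i=2), then acc=7, then (j=0), then res=3, then acc=3, then (j=1), then res=3, then acc=-1, then (j=2), then res=3, then acc=-5, then returns 7. Both give 7.
verdict: equivalent


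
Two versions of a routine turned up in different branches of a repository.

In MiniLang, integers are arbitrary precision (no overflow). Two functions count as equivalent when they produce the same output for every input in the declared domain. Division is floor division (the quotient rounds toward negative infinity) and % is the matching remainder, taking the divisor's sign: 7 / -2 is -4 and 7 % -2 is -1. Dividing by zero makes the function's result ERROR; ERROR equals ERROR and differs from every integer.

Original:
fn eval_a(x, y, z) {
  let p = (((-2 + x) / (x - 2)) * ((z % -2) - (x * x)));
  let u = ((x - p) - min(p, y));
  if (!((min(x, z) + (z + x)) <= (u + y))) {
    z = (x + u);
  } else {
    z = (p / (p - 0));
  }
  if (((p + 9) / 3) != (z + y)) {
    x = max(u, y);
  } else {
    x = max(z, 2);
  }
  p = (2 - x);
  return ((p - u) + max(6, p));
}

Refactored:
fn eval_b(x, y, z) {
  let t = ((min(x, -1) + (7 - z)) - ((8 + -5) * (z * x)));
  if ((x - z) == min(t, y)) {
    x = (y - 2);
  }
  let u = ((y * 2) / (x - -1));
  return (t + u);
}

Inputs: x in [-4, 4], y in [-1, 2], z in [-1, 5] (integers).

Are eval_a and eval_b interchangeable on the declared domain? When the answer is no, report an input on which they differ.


The rewrite breaks on x=-4, y=-1, z=-1, where the results are -52 and -8.
eval_a: p = -17; u = 30; (!((min(x, z) + (z + x)) <= (u + y))) -> false; z = 1; (((p + 9) / 3) != (z + y)) -> true; x = 30; p = -28; return -52
eval_b: t = -8; ((x - z) == min(t, y)) -> false; u = 0; return -8
verdict: not equivalent; witness: x=-4, y=-1, z=-1


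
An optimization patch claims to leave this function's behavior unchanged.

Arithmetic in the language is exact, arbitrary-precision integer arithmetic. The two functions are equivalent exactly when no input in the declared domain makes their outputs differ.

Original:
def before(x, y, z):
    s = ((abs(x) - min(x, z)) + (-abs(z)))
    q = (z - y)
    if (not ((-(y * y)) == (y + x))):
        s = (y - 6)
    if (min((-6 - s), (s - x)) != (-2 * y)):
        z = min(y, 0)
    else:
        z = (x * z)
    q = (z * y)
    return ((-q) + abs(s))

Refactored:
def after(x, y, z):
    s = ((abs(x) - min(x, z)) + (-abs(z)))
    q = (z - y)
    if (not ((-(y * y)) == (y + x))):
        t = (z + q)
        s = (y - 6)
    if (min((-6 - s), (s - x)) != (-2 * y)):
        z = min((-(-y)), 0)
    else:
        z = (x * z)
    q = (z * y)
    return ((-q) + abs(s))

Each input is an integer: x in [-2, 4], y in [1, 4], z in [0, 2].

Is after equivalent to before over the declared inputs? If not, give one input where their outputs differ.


This is a faithful refactor — arithmetic usage differs, statement counts differ, local variable names differ, but the computed results match everywhere.
Spot check at x=3, y=1, z=0 — before: s := 3 | q := -1 | (not ((-(y * y)) == (y + x))): true | s := -5 | (min((-6 - s), (s - x)) != (-2 * y)): true | z := 0 | q := 0 | result 5. after: s := 3 | q := -1 | (not ((-(y * y)) == (y + x))): true | t := -1 | s := -5 | (min((-6 - s), (s - x)) != (-2 * y)): true | z := 0 | q := 0 | result 5. Both give 5.
Sweeping the whole domain (84 inputs) finds no disagreement.
verdict: equivalent


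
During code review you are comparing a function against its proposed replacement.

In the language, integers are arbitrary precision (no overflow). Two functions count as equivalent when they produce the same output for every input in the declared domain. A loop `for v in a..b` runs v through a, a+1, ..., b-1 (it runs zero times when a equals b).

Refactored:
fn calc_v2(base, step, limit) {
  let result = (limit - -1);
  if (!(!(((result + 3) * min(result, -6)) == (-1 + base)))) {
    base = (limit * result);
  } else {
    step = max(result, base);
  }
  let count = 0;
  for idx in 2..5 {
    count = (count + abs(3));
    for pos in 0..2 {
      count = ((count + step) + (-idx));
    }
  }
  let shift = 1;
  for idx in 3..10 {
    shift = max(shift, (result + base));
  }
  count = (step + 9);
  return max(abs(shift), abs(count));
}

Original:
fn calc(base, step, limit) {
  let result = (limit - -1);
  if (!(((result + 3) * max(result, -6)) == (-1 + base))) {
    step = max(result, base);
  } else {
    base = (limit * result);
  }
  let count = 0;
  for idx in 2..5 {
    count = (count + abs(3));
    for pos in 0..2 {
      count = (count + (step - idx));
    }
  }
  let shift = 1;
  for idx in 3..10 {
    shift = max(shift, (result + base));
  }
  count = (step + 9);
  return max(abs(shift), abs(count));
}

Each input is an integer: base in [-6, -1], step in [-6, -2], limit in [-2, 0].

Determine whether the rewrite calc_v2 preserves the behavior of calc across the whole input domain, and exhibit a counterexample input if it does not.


The rewrite breaks on base=-1, step=-6, limit=-2, where the results are 3 and 8.
calc: result := -1 | (!(((result + 3) * max(result, -6)) == (-1 + base))): false | base := 2 | count := 0 | iter idx=2: | count := 3 | iter pos=0: | count := -5 | iter pos=1: | count := -13 | iter idx=3: | count := -10 | iter pos=0: | count := -19 | iter pos=1: | count := -28 | iter idx=4: | count := -25 | iter pos=0: | count := -35 | iter pos=1: | count := -45 | shift := 1 | iter idx=3: | shift := 1 | iter idx=4: | shift := 1 | iter idx=5: | shift := 1 | iter idx=6: | shift := 1 | iter idx=7: | shift := 1 | iter idx=8: | shift := 1 | iter idx=9: | shift := 1 | count := 3 | result 3
calc_v2: result := -1 | (!(!(((result + 3) * min(result, -6)) == (-1 + base)))): false | step := -1 | count := 0 | iter idx=2: | count := 3 | iter pos=0: | count := 0 | iter pos=1: | count := -3 | iter idx=3: | count := 0 | iter pos=0: | count := -4 | iter pos=1: | count := -8 | iter idx=4: | count := -5 | iter pos=0: | count := -10 | iter pos=1: | count := -15 | shift := 1 | iter idx=3: | shift := 1 | iter idx=4: | shift := 1 | iter idx=5: | shift := 1 | iter idx=6: | shift := 1 | iter idx=7: | shift := 1 | iter idx=8: | shift := 1 | iter idx=9: | shift := 1 | count := 8 | result 8
verdict: not equivalent; witness: base=-1, step=-6, limit=-2


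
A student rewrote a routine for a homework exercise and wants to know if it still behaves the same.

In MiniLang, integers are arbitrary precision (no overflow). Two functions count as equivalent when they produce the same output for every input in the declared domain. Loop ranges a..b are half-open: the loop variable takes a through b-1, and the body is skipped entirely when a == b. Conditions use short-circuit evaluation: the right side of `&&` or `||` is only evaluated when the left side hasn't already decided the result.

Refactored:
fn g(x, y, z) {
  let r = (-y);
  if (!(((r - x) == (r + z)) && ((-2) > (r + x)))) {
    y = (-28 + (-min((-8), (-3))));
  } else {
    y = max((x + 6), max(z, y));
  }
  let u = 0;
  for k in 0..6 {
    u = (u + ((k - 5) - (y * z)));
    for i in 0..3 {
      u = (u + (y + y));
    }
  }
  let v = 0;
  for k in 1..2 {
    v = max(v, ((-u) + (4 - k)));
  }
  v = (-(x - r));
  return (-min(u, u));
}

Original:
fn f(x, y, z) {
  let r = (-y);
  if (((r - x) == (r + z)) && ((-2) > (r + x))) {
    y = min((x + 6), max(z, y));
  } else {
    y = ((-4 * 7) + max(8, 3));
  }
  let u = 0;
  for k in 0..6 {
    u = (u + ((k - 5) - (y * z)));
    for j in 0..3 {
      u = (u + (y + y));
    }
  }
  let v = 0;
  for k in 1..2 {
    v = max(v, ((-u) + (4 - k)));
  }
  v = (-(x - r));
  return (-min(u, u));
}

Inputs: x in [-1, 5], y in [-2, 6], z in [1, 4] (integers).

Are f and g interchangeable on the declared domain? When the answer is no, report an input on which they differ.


Take x=-1, y=2, z=1.
f: r = -2; (((r - x) == (r + z)) && ((-2) > (r + x))) -> true; y = 2; u = 0; [k=0]; u = -7; [j=0]; u = -3; [j=1]; u = 1; [j=2]; u = 5; [k=1]; u = -1; [j=0]; u = 3; [j=1]; u = 7; [j=2]; u = 11; [k=2]; u = 6; [j=0]; u = 10; [j=1]; u = 14; [j=2]; u = 18; [k=3]; u = 14; [j=0]; u = 18; [j=1]; u = 22; [j=2]; u = 26; [k=4]; u = 23; [j=0]; u = 27; [j=1]; u = 31; [j=2]; u = 35; [k=5]; u = 33; [j=0]; u = 37; [j=1]; u = 41; [j=2]; u = 45; v = 0; [k=1]; v = 0; v = -1; return -45
g: r = -2; (!(((r - x) == (r + z)) && ((-2) > (r + x)))) -> false; y = 5; u = 0; [k=0]; u = -10; [i=0]; u = 0; [i=1]; u = 10; [i=2]; u = 20; [k=1]; u = 11; [i=0]; u = 21; [i=1]; u = 31; [i=2]; u = 41; [k=2]; u = 33; [i=0]; u = 43; [i=1]; u = 53; [i=2]; u = 63; [k=3]; u = 56; [i=0]; u = 66; [i=1]; u = 76; [i=2]; u = 86; [k=4]; u = 80; [i=0]; u = 90; [i=1]; u = 100; [i=2]; u = 110; [k=5]; u = 105; [i=0]; u = 115; [i=1]; u = 125; [i=2]; u = 135; v = 0; [k=1]; v = 0; v = -1; return -135
-45 vs -135 — the two versions disagree here.
verdict: not equivalent; witness: x=-1, y=2, z=1


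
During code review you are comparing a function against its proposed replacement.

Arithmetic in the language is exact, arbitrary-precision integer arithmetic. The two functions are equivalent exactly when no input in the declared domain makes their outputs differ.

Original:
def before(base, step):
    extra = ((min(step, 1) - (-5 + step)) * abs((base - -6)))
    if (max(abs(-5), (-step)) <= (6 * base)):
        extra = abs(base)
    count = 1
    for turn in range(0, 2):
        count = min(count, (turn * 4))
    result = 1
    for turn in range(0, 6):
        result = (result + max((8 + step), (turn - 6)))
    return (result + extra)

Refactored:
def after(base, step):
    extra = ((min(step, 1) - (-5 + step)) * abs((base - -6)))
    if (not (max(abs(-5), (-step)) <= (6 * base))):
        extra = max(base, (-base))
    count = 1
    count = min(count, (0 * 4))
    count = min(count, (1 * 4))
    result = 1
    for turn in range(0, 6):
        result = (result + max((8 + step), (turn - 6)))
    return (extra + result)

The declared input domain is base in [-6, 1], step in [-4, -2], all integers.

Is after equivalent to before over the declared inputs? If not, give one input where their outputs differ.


Try base=-6, step=-4.
before: extra := 0 | (max(abs(-5), (-step)) <= (6 * base)): false | count := 1 | iter turn=0: | count := 0 | iter turn=1: | count := 0 | result := 1 | iter turn=0: | result := 5 | iter turn=1: | result := 9 | iter turn=2: | result := 13 | iter turn=3: | result := 17 | iter turn=4: | result := 21 | iter turn=5: | result := 25 | result 25
after: extra := 0 | (not (max(abs(-5), (-step)) <= (6 * base))): true | extra := 6 | count := 1 | count := 0 | count := 0 | result := 1 | iter turn=0: | result := 5 | iter turn=1: | result := 9 | iter turn=2: | result := 13 | iter turn=3: | result := 17 | iter turn=4: | result := 21 | iter turn=5: | result := 25 | result 31
25 against 31: the behavior changed.
verdict: not equivalent; witness: base=-6, step=-4


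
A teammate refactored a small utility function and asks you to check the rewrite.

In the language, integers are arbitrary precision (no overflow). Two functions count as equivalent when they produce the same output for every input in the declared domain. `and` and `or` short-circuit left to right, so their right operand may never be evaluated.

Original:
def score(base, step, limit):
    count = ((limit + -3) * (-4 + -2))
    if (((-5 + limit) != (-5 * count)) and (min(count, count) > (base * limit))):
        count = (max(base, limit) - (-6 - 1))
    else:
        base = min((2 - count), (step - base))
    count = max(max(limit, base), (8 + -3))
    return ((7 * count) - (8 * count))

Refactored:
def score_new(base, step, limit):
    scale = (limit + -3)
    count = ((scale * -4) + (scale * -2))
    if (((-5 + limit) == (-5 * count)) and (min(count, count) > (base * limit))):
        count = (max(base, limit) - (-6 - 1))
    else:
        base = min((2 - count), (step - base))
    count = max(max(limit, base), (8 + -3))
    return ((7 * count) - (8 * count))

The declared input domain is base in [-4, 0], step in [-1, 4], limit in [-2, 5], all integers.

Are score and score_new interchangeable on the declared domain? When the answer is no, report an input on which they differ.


There is a counterexample at base=-4, step=2, limit=4: -5 on one side, -6 on the other.
score: count becomes -6; next (((-5 + limit) != (-5 * count)) and (min(count, count) > (base * limit))) evaluates to true; next count becomes 11; next count becomes 5; next final value -5
score_new: scale becomes 1; next count becomes -6; next (((-5 + limit) == (-5 * count)) and (min(count, count) > (base * limit))) evaluates to false; next base becomes 6; next count becomes 6; next final value -6
verdict: not equivalent; witness: base=-4, step=2, limit=4
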